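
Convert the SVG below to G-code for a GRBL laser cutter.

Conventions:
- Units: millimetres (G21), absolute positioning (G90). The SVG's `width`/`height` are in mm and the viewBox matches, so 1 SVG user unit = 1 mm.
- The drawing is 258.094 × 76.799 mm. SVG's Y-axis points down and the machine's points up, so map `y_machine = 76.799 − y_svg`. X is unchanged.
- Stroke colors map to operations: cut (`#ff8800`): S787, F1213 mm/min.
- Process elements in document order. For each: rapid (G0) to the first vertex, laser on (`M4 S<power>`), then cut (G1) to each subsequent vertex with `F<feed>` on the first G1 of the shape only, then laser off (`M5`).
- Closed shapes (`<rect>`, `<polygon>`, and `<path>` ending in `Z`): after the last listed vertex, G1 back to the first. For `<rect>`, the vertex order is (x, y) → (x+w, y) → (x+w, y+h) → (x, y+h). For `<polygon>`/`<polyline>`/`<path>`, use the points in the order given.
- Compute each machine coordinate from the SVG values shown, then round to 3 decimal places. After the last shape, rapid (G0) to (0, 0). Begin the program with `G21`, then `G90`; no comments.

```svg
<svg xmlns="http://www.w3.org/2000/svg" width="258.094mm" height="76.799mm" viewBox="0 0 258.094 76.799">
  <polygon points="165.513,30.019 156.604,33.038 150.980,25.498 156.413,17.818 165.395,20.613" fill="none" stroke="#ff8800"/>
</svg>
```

G21
G90
G0 X165.513 Y46.780
M4 S787
G1 X156.604 Y43.761 F1213
G1 X150.980 Y51.301
G1 X156.413 Y58.981
G1 X165.395 Y56.186
G1 X165.513 Y46.780
M5
G0 X0.000 Y0.000

Since the viewBox matches the mm dimensions, user units are millimetres directly. The only transform is the Y-flip y_m = 76.799 − y_svg.

Shape 1 is a regular polygon drawn with `<polygon>`. Its stroke #ff8800 means cut at S787, F1213. After flipping Y the toolpath is (165.513,46.780) → (156.604,43.761) → (150.980,51.301) → (156.413,58.981) → (165.395,56.186) → (165.513,46.780), returning to the start.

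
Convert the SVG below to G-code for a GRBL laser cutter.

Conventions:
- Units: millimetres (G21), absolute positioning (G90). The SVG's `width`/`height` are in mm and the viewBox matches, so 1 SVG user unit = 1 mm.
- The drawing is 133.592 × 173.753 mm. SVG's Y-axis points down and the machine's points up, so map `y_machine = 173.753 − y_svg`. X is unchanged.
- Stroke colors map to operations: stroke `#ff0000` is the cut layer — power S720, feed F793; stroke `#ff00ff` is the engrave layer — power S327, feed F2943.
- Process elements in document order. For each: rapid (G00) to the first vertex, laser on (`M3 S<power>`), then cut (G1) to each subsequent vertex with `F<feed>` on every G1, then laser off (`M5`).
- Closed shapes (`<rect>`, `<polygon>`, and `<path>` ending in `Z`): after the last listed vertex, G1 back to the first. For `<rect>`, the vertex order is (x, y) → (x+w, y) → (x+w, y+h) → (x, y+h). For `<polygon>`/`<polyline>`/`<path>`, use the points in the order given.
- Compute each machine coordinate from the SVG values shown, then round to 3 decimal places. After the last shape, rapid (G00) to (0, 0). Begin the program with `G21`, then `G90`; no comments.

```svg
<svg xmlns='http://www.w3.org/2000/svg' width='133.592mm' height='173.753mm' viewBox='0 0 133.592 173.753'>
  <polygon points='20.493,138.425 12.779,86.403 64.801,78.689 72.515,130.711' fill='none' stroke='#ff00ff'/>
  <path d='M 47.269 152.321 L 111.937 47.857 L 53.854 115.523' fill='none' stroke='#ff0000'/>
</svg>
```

Since the viewBox matches the mm dimensions, user units are millimetres directly. The only transform is the Y-flip y_m = 173.753 − y_svg.

Shape 1 is a regular polygon drawn with `<polygon>`. Its stroke #ff00ff means engrave at S327, F2943. After flipping Y the toolpath is (20.493,35.328) → (12.779,87.350) → (64.801,95.064) → (72.515,43.042) → (20.493,35.328), returning to the start.

Shape 2 is a open polyline drawn with `<path>`. Its stroke #ff0000 means cut at S720, F793. After flipping Y the toolpath is (47.269,21.432) → (111.937,125.896) → (53.854,58.230).

G21
G90
G00 X20.493 Y35.328
M3 S327
G1 X12.779 Y87.350 F2943
G1 X64.801 Y95.064 F2943
G1 X72.515 Y43.042 F2943
G1 X20.493 Y35.328 F2943
M5
G00 X47.269 Y21.432
M3 S720
G1 X111.937 Y125.896 F793
G1 X53.854 Y58.230 F793
M5
G00 X0.000 Y0.000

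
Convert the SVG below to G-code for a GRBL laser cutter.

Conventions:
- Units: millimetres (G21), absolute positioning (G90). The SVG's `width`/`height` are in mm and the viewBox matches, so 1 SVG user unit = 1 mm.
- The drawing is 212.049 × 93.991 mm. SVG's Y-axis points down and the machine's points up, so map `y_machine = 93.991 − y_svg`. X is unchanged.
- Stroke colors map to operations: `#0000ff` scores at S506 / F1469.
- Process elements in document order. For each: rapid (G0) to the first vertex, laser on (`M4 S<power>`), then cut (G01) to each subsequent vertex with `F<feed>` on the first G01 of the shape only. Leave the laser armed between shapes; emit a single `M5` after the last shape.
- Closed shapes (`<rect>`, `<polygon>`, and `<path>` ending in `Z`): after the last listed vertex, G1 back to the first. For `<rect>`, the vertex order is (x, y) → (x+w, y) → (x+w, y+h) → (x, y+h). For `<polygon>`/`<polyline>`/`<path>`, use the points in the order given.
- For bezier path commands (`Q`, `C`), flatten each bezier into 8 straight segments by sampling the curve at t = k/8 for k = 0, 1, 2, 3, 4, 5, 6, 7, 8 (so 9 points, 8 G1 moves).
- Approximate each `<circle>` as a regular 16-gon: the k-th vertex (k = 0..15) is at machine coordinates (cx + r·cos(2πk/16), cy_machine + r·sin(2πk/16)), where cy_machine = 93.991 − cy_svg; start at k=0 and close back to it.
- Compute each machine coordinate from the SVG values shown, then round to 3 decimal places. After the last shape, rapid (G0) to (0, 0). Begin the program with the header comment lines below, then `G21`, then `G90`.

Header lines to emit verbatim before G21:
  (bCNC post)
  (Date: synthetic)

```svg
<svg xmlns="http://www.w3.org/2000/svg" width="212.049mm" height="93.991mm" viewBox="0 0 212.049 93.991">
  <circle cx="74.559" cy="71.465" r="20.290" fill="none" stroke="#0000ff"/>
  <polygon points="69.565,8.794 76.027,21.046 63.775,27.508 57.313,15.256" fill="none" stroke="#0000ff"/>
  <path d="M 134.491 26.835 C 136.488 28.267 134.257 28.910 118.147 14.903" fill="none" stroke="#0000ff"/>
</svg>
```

1 u = 1 mm; y_m = 93.991 − y.

[1] `<circle>` circle, #0000ff→score S506 F1469: (94.849,22.526) → (93.305,30.291) → (88.906,36.873) → (82.324,41.272) → (74.559,42.816) → (66.794,41.272) → (60.212,36.873) → (55.813,30.291) → (54.269,22.526) → (55.813,14.761) → (60.212,8.179) → (66.794,3.780) → (74.559,2.236) → (82.324,3.780) → (88.906,8.179) → (93.305,14.761) → (94.849,22.526) (closed)

[2] `<polygon>` regular polygon, #0000ff→score S506 F1469: (69.565,85.197) → (76.027,72.945) → (63.775,66.483) → (57.313,78.735) → (69.565,85.197) (closed)

[3] `<path>` cubic bezier, #0000ff→score S506 F1469: (134.491,67.156) → (135.023,66.683) → (135.045,66.447) → (134.445,66.609) → (133.109,67.332) → (130.924,68.780) → (127.778,71.113) → (123.557,74.495) → (118.147,79.088)

(bCNC post)
(Date: synthetic)
G21
G90
G0 X94.849 Y22.526
M4 S506
G01 X93.305 Y30.291 F1469
G01 X88.906 Y36.873
G01 X82.324 Y41.272
G01 X74.559 Y42.816
G01 X66.794 Y41.272
G01 X60.212 Y36.873
G01 X55.813 Y30.291
G01 X54.269 Y22.526
G01 X55.813 Y14.761
G01 X60.212 Y8.179
G01 X66.794 Y3.780
G01 X74.559 Y2.236
G01 X82.324 Y3.780
G01 X88.906 Y8.179
G01 X93.305 Y14.761
G01 X94.849 Y22.526
G0 X69.565 Y85.197
M4 S506
G01 X76.027 Y72.945 F1469
G01 X63.775 Y66.483
G01 X57.313 Y78.735
G01 X69.565 Y85.197
G0 X134.491 Y67.156
M4 S506
G01 X135.023 Y66.683 F1469
G01 X135.045 Y66.447
G01 X134.445 Y66.609
G01 X133.109 Y67.332
G01 X130.924 Y68.780
G01 X127.778 Y71.113
G01 X123.557 Y74.495
G01 X118.147 Y79.088
M5
G0 X0.000 Y0.000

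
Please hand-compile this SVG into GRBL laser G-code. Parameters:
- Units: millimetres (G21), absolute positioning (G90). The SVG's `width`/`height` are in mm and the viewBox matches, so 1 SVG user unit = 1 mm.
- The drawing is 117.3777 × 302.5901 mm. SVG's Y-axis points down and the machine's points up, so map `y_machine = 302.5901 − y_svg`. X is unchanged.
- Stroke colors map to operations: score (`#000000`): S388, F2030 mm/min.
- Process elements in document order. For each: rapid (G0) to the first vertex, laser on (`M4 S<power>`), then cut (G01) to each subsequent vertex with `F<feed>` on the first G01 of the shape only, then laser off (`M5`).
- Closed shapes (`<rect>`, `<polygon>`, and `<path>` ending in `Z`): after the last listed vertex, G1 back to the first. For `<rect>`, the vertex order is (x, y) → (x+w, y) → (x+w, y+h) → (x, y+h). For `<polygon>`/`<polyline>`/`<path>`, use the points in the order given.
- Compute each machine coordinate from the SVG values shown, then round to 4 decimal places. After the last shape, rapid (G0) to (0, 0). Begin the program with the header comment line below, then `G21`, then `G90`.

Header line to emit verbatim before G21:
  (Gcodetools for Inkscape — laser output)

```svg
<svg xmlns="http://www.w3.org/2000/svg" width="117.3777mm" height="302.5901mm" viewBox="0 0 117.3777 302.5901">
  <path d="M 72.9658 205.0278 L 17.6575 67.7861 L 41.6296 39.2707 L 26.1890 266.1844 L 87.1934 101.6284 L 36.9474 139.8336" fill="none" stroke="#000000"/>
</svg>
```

viewBox `0 0 117.3777 302.5901` with mm width/height → 1 unit = 1 mm. Flip: y_m = 302.5901 − y_svg.

**Shape 1** — `<path>` open polyline, stroke `#000000` → score (S388, F2030). Machine vertices: (72.9658,97.5623) → (17.6575,234.8040) → (41.6296,263.3194) → (26.1890,36.4057) → (87.1934,200.9617) → (36.9474,162.7565). Open path.

(Gcodetools for Inkscape — laser output)
G21
G90
G0 X72.9658 Y97.5623
M4 S388
G01 X17.6575 Y234.8040 F2030
G01 X41.6296 Y263.3194
G01 X26.1890 Y36.4057
G01 X87.1934 Y200.9617
G01 X36.9474 Y162.7565
M5
G0 X0.0000 Y0.0000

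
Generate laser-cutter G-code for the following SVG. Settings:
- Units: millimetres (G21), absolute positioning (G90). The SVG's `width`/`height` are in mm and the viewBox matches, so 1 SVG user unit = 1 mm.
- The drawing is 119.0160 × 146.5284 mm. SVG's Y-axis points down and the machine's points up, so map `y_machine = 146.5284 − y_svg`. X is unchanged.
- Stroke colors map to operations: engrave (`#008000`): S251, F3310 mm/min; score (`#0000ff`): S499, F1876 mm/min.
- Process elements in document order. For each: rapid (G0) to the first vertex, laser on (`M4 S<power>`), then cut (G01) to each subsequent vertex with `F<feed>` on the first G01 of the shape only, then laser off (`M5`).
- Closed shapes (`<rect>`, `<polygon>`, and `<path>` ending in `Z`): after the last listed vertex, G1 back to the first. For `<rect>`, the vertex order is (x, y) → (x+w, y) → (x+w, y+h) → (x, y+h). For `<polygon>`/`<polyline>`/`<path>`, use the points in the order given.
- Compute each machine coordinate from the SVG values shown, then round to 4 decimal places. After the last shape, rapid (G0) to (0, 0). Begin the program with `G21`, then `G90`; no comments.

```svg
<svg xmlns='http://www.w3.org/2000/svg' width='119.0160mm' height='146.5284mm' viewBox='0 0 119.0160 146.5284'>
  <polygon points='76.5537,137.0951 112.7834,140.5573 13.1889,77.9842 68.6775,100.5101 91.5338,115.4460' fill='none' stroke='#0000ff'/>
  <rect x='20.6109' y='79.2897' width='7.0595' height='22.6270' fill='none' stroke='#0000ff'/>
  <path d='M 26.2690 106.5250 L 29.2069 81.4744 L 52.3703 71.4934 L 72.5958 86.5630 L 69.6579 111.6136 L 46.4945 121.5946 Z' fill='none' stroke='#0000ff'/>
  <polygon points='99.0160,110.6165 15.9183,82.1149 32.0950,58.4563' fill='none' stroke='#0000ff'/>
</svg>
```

1 u = 1 mm; y_m = 146.5284 − y.

[1] `<polygon>` closed polygon, #0000ff→score S499 F1876: (76.5537,9.4333) → (112.7834,5.9711) → (13.1889,68.5442) → (68.6775,46.0183) → (91.5338,31.0824) → (76.5537,9.4333) (closed)

[2] `<rect>` rectangle, #0000ff→score S499 F1876: (20.6109,67.2387) → (27.6704,67.2387) → (27.6704,44.6117) → (20.6109,44.6117) → (20.6109,67.2387) (closed)

[3] `<path>` regular polygon, #0000ff→score S499 F1876: (26.2690,40.0034) → (29.2069,65.0540) → (52.3703,75.0350) → (72.5958,59.9654) → (69.6579,34.9148) → (46.4945,24.9338) → (26.2690,40.0034) (closed)

[4] `<polygon>` closed polygon, #0000ff→score S499 F1876: (99.0160,35.9119) → (15.9183,64.4135) → (32.0950,88.0721) → (99.0160,35.9119) (closed)

G21
G90
G0 X76.5537 Y9.4333
M4 S499
G01 X112.7834 Y5.9711 F1876
G01 X13.1889 Y68.5442
G01 X68.6775 Y46.0183
G01 X91.5338 Y31.0824
G01 X76.5537 Y9.4333
M5
G0 X20.6109 Y67.2387
M4 S499
G01 X27.6704 Y67.2387 F1876
G01 X27.6704 Y44.6117
G01 X20.6109 Y44.6117
G01 X20.6109 Y67.2387
M5
G0 X26.2690 Y40.0034
M4 S499
G01 X29.2069 Y65.0540 F1876
G01 X52.3703 Y75.0350
G01 X72.5958 Y59.9654
G01 X69.6579 Y34.9148
G01 X46.4945 Y24.9338
G01 X26.2690 Y40.0034
M5
G0 X99.0160 Y35.9119
M4 S499
G01 X15.9183 Y64.4135 F1876
G01 X32.0950 Y88.0721
G01 X99.0160 Y35.9119
M5
G0 X0.0000 Y0.0000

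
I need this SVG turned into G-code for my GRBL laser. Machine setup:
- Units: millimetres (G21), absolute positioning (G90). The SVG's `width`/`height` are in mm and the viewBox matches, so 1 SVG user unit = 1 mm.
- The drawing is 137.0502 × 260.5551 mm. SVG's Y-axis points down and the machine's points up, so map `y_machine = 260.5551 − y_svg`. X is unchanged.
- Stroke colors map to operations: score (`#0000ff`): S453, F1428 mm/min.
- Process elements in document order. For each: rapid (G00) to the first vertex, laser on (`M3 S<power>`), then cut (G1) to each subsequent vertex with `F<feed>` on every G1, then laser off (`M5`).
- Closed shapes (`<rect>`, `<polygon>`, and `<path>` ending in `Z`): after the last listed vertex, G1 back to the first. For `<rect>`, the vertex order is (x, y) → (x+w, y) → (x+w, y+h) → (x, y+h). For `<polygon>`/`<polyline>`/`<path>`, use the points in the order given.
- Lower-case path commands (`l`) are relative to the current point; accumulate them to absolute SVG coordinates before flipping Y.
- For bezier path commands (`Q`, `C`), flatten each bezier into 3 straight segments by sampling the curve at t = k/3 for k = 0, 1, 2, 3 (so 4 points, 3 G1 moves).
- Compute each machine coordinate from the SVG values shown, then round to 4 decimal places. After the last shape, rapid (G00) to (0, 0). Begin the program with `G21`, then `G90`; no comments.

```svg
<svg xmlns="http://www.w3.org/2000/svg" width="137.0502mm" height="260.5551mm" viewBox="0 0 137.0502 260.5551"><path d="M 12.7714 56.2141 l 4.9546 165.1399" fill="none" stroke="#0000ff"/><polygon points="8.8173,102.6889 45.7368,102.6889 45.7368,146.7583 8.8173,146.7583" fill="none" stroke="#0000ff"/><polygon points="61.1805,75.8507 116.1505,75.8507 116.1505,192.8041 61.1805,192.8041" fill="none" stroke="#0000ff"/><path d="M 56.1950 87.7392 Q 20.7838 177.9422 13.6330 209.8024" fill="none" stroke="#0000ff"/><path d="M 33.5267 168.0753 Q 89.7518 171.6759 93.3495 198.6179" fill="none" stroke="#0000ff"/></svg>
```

G21
G90
G00 X12.7714 Y204.3410
M3 S453
G1 X17.7260 Y39.2011 F1428
M5
G00 X8.8173 Y157.8662
M3 S453
G1 X45.7368 Y157.8662 F1428
G1 X45.7368 Y113.7968 F1428
G1 X8.8173 Y113.7968 F1428
G1 X8.8173 Y157.8662 F1428
M5
G00 X61.1805 Y184.7044
M3 S453
G1 X116.1505 Y184.7044 F1428
G1 X116.1505 Y67.7510 F1428
G1 X61.1805 Y67.7510 F1428
G1 X61.1805 Y184.7044 F1428
M5
G00 X56.1950 Y172.8159
M3 S453
G1 X35.7276 Y119.1631 F1428
G1 X21.5402 Y78.4754 F1428
G1 X13.6330 Y50.7527 F1428
M5
G00 X33.5267 Y92.4798
M3 S453
G1 X65.1626 Y87.4859 F1428
G1 X85.1035 Y77.3050 F1428
G1 X93.3495 Y61.9372 F1428
M5
G00 X0.0000 Y0.0000

Since the viewBox matches the mm dimensions, user units are millimetres directly. The only transform is the Y-flip y_m = 260.5551 − y_svg.

Shape 1 is a line segment drawn with `<path>`. Its stroke #0000ff means score at S453, F1428. After flipping Y the toolpath is (12.7714,204.3410) → (17.7260,39.2011).

Shape 2 is a rectangle drawn with `<polygon>`. Its stroke #0000ff means score at S453, F1428. After flipping Y the toolpath is (8.8173,157.8662) → (45.7368,157.8662) → (45.7368,113.7968) → (8.8173,113.7968) → (8.8173,157.8662), returning to the start.

Shape 3 is a rectangle drawn with `<polygon>`. Its stroke #0000ff means score at S453, F1428. After flipping Y the toolpath is (61.1805,184.7044) → (116.1505,184.7044) → (116.1505,67.7510) → (61.1805,67.7510) → (61.1805,184.7044), returning to the start.

Shape 4 is a quadratic bezier drawn with `<path>`. Its stroke #0000ff means score at S453, F1428. After flipping Y the toolpath is (56.1950,172.8159) → (35.7276,119.1631) → (21.5402,78.4754) → (13.6330,50.7527).

Shape 5 is a quadratic bezier drawn with `<path>`. Its stroke #0000ff means score at S453, F1428. After flipping Y the toolpath is (33.5267,92.4798) → (65.1626,87.4859) → (85.1035,77.3050) → (93.3495,61.9372).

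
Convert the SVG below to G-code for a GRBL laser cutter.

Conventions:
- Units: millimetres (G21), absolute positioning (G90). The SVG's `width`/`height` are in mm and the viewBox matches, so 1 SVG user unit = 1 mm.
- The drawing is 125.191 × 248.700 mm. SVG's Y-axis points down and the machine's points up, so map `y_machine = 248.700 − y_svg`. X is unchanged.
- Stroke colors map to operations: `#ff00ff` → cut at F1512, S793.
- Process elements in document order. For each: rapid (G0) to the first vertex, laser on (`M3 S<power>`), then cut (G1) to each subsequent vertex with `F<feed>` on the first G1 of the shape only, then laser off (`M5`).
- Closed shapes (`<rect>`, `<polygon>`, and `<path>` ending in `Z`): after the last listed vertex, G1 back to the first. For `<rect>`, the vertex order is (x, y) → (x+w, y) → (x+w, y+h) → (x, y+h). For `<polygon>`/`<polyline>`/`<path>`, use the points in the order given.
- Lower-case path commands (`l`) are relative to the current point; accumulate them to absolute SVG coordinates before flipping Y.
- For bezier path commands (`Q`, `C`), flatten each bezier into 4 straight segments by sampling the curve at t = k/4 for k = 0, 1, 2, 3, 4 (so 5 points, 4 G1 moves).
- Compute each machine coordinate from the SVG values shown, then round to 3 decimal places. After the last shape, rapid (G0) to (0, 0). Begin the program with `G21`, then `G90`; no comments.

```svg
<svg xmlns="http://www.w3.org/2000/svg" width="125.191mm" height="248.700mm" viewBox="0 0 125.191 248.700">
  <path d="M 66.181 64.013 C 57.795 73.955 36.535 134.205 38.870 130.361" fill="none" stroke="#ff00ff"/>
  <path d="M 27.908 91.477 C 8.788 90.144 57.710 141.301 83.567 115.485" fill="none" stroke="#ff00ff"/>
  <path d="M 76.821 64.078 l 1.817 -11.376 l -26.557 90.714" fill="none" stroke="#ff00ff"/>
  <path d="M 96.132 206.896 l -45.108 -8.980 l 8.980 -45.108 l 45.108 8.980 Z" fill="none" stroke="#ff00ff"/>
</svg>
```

Since the viewBox matches the mm dimensions, user units are millimetres directly. The only transform is the Y-flip y_m = 248.700 − y_svg.

Shape 1 is a cubic bezier drawn with `<path>`. Its stroke #ff00ff means cut at S793, F1512. After flipping Y the toolpath is (66.181,184.687) → (58.047,169.585) → (48.505,146.343) → (40.973,125.686) → (38.870,118.339).

Shape 2 is a cubic bezier drawn with `<path>`. Its stroke #ff00ff means cut at S793, F1512. After flipping Y the toolpath is (27.908,157.223) → (24.902,150.404) → (38.871,136.038) → (61.273,126.263) → (83.567,133.215).

Shape 3 is a open polyline drawn with `<path>`. Its stroke #ff00ff means cut at S793, F1512. After flipping Y the toolpath is (76.821,184.622) → (78.638,195.998) → (52.081,105.284).

Shape 4 is a regular polygon drawn with `<path>`. Its stroke #ff00ff means cut at S793, F1512. After flipping Y the toolpath is (96.132,41.804) → (51.024,50.784) → (60.004,95.892) → (105.112,86.912) → (96.132,41.804), returning to the start.

G21
G90
G0 X66.181 Y184.687
M3 S793
G1 X58.047 Y169.585 F1512
G1 X48.505 Y146.343
G1 X40.973 Y125.686
G1 X38.870 Y118.339
M5
G0 X27.908 Y157.223
M3 S793
G1 X24.902 Y150.404 F1512
G1 X38.871 Y136.038
G1 X61.273 Y126.263
G1 X83.567 Y133.215
M5
G0 X76.821 Y184.622
M3 S793
G1 X78.638 Y195.998 F1512
G1 X52.081 Y105.284
M5
G0 X96.132 Y41.804
M3 S793
G1 X51.024 Y50.784 F1512
G1 X60.004 Y95.892
G1 X105.112 Y86.912
G1 X96.132 Y41.804
M5
G0 X0.000 Y0.000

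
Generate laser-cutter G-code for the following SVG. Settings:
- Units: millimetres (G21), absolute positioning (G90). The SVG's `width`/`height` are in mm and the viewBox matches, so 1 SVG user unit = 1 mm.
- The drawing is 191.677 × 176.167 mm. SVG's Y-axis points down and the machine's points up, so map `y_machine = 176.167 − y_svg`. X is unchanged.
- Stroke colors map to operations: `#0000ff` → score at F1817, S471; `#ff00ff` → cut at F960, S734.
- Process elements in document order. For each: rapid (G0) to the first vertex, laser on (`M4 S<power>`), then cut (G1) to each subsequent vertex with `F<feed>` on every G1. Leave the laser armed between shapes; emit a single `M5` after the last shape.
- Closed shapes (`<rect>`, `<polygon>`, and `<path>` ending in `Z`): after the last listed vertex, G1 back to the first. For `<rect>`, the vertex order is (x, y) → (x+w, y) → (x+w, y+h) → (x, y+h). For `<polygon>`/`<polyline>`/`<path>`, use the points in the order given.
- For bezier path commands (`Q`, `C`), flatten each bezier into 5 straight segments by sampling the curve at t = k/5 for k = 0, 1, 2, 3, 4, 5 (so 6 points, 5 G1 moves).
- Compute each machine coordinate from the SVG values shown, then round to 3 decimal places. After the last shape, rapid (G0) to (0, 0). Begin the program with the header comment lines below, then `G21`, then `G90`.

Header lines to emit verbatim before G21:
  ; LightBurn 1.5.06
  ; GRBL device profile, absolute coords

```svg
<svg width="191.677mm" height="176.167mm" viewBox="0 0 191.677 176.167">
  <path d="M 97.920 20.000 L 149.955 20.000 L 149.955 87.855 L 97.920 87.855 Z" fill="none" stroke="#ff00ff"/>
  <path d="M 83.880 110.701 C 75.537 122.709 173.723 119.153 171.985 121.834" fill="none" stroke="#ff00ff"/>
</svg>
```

; LightBurn 1.5.06
; GRBL device profile, absolute coords
G21
G90
G0 X97.920 Y156.167
M4 S734
G1 X149.955 Y156.167 F960
G1 X149.955 Y88.312 F960
G1 X97.920 Y88.312 F960
G1 X97.920 Y156.167 F960
G0 X83.880 Y65.466
M4 S734
G1 X90.006 Y59.954 F960
G1 X111.789 Y57.132 F960
G1 X139.320 Y55.952 F960
G1 X162.689 Y55.368 F960
G1 X171.985 Y54.333 F960
M5
G0 X0.000 Y0.000

1 u = 1 mm; y_m = 176.167 − y.

[1] `<path>` rectangle, #ff00ff→cut S734 F960: (97.920,156.167) → (149.955,156.167) → (149.955,88.312) → (97.920,88.312) → (97.920,156.167) (closed)

[2] `<path>` cubic bezier, #ff00ff→cut S734 F960: (83.880,65.466) → (90.006,59.954) → (111.789,57.132) → (139.320,55.952) → (162.689,55.368) → (171.985,54.333)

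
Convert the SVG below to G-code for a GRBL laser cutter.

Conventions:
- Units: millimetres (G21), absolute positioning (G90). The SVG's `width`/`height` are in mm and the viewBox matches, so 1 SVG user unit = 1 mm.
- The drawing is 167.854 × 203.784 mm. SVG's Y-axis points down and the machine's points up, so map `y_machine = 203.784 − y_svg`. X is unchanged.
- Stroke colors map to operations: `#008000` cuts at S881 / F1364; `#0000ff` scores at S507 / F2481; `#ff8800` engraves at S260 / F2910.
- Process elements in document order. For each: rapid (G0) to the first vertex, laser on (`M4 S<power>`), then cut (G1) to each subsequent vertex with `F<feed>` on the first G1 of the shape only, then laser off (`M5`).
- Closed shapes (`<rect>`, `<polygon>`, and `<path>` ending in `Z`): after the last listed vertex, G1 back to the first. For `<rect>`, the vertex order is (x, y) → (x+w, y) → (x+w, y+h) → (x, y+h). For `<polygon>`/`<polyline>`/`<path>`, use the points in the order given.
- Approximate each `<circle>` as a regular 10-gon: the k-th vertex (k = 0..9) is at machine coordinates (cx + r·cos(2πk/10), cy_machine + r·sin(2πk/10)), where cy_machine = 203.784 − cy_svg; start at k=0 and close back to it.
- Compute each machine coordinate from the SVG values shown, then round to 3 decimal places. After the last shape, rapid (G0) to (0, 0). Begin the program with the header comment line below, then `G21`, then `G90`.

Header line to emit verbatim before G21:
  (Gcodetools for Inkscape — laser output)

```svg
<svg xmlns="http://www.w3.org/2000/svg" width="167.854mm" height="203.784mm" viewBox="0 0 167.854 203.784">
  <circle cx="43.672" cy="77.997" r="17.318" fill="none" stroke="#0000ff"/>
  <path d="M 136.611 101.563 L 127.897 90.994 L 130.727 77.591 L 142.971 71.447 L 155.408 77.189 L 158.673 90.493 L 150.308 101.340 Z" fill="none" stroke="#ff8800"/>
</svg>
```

(Gcodetools for Inkscape — laser output)
G21
G90
G0 X60.990 Y125.787
M4 S507
G1 X57.683 Y135.966 F2481
G1 X49.024 Y142.257
G1 X38.320 Y142.257
G1 X29.661 Y135.966
G1 X26.354 Y125.787
G1 X29.661 Y115.608
G1 X38.320 Y109.317
G1 X49.024 Y109.317
G1 X57.683 Y115.608
G1 X60.990 Y125.787
M5
G0 X136.611 Y102.221
M4 S260
G1 X127.897 Y112.790 F2910
G1 X130.727 Y126.193
G1 X142.971 Y132.337
G1 X155.408 Y126.595
G1 X158.673 Y113.291
G1 X150.308 Y102.444
G1 X136.611 Y102.221
M5
G0 X0.000 Y0.000

Since the viewBox matches the mm dimensions, user units are millimetres directly. The only transform is the Y-flip y_m = 203.784 − y_svg.

Shape 1 is a circle drawn with `<circle>`. Its stroke #0000ff means score at S507, F2481. After flipping Y the toolpath is (60.990,125.787) → (57.683,135.966) → (49.024,142.257) → (38.320,142.257) → (29.661,135.966) → (26.354,125.787) → (29.661,115.608) → (38.320,109.317) → (49.024,109.317) → (57.683,115.608) → (60.990,125.787), returning to the start.

Shape 2 is a regular polygon drawn with `<path>`. Its stroke #ff8800 means engrave at S260, F2910. After flipping Y the toolpath is (136.611,102.221) → (127.897,112.790) → (130.727,126.193) → (142.971,132.337) → (155.408,126.595) → (158.673,113.291) → (150.308,102.444) → (136.611,102.221), returning to the start.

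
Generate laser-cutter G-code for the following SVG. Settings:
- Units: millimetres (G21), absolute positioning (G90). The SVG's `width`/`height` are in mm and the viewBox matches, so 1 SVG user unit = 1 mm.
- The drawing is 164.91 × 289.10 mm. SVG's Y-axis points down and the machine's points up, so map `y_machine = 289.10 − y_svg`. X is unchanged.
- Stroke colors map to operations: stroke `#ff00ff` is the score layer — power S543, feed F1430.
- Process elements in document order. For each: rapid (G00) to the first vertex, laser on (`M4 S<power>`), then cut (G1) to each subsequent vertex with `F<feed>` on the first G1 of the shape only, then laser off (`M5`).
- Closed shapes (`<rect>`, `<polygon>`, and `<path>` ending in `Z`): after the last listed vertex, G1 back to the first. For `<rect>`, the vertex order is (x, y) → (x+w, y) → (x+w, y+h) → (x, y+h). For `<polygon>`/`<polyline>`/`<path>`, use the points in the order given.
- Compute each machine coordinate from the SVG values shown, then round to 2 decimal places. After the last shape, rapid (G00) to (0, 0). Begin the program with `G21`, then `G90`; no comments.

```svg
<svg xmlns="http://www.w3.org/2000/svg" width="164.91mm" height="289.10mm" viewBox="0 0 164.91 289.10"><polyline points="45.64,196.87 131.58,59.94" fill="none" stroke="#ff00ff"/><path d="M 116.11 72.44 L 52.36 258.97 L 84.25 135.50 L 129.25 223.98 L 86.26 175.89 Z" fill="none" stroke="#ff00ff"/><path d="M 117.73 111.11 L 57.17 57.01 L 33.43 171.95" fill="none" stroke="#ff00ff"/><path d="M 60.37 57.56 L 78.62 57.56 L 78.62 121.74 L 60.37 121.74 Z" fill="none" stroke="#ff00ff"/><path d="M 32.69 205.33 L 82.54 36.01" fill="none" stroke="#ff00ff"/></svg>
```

1 u = 1 mm; y_m = 289.10 − y.

[1] `<polyline>` line segment, #ff00ff→score S543 F1430: (45.64,92.23) → (131.58,229.16)

[2] `<path>` closed polygon, #ff00ff→score S543 F1430: (116.11,216.66) → (52.36,30.13) → (84.25,153.60) → (129.25,65.12) → (86.26,113.21) → (116.11,216.66) (closed)

[3] `<path>` open polyline, #ff00ff→score S543 F1430: (117.73,177.99) → (57.17,232.09) → (33.43,117.15)

[4] `<path>` rectangle, #ff00ff→score S543 F1430: (60.37,231.54) → (78.62,231.54) → (78.62,167.36) → (60.37,167.36) → (60.37,231.54) (closed)

[5] `<path>` line segment, #ff00ff→score S543 F1430: (32.69,83.77) → (82.54,253.09)

G21
G90
G00 X45.64 Y92.23
M4 S543
G1 X131.58 Y229.16 F1430
M5
G00 X116.11 Y216.66
M4 S543
G1 X52.36 Y30.13 F1430
G1 X84.25 Y153.60
G1 X129.25 Y65.12
G1 X86.26 Y113.21
G1 X116.11 Y216.66
M5
G00 X117.73 Y177.99
M4 S543
G1 X57.17 Y232.09 F1430
G1 X33.43 Y117.15
M5
G00 X60.37 Y231.54
M4 S543
G1 X78.62 Y231.54 F1430
G1 X78.62 Y167.36
G1 X60.37 Y167.36
G1 X60.37 Y231.54
M5
G00 X32.69 Y83.77
M4 S543
G1 X82.54 Y253.09 F1430
M5
G00 X0.00 Y0.00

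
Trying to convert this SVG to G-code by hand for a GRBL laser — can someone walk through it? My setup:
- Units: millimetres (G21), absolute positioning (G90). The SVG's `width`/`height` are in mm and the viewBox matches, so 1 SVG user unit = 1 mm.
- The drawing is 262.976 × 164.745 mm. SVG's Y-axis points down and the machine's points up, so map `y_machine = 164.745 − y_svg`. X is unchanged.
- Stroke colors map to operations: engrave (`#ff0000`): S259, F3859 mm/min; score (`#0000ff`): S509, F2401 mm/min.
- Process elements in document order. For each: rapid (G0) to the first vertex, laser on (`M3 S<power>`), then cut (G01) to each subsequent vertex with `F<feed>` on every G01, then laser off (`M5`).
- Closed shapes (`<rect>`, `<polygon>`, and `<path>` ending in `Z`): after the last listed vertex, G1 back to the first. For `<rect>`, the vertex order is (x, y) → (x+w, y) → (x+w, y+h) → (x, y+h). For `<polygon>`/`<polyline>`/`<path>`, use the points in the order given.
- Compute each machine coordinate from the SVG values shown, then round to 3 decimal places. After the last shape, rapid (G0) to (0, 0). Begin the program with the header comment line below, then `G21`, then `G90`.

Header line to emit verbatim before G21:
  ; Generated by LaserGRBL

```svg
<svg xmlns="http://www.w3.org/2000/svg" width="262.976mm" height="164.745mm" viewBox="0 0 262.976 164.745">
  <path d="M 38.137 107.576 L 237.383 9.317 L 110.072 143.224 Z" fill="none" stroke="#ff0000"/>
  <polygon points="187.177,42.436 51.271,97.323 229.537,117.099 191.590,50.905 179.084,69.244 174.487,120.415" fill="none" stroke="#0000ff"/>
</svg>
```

1 u = 1 mm; y_m = 164.745 − y.

[1] `<path>` closed polygon, #ff0000→engrave S259 F3859: (38.137,57.169) → (237.383,155.428) → (110.072,21.521) → (38.137,57.169) (closed)

[2] `<polygon>` closed polygon, #0000ff→score S509 F2401: (187.177,122.309) → (51.271,67.422) → (229.537,47.646) → (191.590,113.840) → (179.084,95.501) → (174.487,44.330) → (187.177,122.309) (closed)

; Generated by LaserGRBL
G21
G90
G0 X38.137 Y57.169
M3 S259
G01 X237.383 Y155.428 F3859
G01 X110.072 Y21.521 F3859
G01 X38.137 Y57.169 F3859
M5
G0 X187.177 Y122.309
M3 S509
G01 X51.271 Y67.422 F2401
G01 X229.537 Y47.646 F2401
G01 X191.590 Y113.840 F2401
G01 X179.084 Y95.501 F2401
G01 X174.487 Y44.330 F2401
G01 X187.177 Y122.309 F2401
M5
G0 X0.000 Y0.000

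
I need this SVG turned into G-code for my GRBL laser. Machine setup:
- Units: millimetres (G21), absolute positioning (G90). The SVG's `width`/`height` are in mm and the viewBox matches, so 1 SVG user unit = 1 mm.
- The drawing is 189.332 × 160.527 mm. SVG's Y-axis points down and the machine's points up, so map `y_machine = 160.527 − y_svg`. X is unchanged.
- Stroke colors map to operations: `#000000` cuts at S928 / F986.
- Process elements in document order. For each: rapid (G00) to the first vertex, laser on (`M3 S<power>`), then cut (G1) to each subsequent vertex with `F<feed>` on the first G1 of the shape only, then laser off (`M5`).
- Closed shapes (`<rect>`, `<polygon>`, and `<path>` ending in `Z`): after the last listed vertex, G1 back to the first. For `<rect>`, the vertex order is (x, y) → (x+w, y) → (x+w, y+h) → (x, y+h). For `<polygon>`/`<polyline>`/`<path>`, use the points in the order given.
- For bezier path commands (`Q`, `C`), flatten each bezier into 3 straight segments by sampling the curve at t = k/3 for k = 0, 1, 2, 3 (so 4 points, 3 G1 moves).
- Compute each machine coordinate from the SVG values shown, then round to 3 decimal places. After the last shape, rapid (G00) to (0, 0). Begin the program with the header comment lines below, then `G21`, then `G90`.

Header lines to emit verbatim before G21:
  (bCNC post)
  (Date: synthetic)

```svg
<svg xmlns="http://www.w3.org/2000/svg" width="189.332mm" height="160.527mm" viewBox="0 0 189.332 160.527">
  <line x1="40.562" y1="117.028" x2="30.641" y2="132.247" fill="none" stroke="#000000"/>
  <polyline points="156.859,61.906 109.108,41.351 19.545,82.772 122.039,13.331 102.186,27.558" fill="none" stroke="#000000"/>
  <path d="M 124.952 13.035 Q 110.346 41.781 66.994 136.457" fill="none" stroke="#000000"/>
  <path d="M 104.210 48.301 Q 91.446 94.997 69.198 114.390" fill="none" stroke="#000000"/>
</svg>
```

(bCNC post)
(Date: synthetic)
G21
G90
G00 X40.562 Y43.499
M3 S928
G1 X30.641 Y28.280 F986
M5
G00 X156.859 Y98.621
M3 S928
G1 X109.108 Y119.176 F986
G1 X19.545 Y77.755
G1 X122.039 Y147.196
G1 X102.186 Y132.969
M5
G00 X124.952 Y147.492
M3 S928
G1 X112.021 Y121.002 F986
G1 X92.701 Y79.862
G1 X66.994 Y24.070
M5
G00 X104.210 Y112.226
M3 S928
G1 X94.647 Y84.129 F986
G1 X82.976 Y62.099
G1 X69.198 Y46.137
M5
G00 X0.000 Y0.000

Since the viewBox matches the mm dimensions, user units are millimetres directly. The only transform is the Y-flip y_m = 160.527 − y_svg.

Shape 1 is a line segment drawn with `<line>`. Its stroke #000000 means cut at S928, F986. After flipping Y the toolpath is (40.562,43.499) → (30.641,28.280).

Shape 2 is a open polyline drawn with `<polyline>`. Its stroke #000000 means cut at S928, F986. After flipping Y the toolpath is (156.859,98.621) → (109.108,119.176) → (19.545,77.755) → (122.039,147.196) → (102.186,132.969).

Shape 3 is a quadratic bezier drawn with `<path>`. Its stroke #000000 means cut at S928, F986. After flipping Y the toolpath is (124.952,147.492) → (112.021,121.002) → (92.701,79.862) → (66.994,24.070).

Shape 4 is a quadratic bezier drawn with `<path>`. Its stroke #000000 means cut at S928, F986. After flipping Y the toolpath is (104.210,112.226) → (94.647,84.129) → (82.976,62.099) → (69.198,46.137).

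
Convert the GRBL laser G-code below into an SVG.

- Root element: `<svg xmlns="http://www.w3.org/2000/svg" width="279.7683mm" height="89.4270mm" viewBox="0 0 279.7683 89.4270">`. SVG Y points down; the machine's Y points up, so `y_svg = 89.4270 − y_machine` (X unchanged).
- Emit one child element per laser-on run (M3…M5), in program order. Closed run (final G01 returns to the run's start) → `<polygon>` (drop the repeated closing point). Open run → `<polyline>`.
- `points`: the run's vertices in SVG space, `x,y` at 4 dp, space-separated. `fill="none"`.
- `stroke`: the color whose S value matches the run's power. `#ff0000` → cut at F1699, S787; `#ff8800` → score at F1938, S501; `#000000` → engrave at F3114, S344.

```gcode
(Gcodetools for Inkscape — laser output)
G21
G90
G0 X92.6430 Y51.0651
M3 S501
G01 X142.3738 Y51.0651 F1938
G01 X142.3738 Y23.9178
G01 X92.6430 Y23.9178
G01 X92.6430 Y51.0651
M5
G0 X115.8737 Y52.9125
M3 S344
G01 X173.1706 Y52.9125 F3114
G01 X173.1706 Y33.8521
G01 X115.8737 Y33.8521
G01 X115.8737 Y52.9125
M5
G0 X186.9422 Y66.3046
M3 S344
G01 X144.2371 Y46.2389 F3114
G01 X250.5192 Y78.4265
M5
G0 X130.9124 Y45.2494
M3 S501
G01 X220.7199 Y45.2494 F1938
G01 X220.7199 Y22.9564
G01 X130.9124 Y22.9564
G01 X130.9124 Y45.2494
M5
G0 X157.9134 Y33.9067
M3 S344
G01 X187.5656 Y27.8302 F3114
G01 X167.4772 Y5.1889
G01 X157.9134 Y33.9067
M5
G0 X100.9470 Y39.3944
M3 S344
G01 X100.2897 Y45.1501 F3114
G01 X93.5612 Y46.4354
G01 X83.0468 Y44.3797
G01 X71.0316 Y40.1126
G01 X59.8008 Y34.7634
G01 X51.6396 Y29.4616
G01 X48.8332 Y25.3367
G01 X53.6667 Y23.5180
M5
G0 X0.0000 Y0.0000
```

Each laser-on run becomes one SVG element. Flip Y back into SVG space with y_svg = 89.4270 − y_machine.

Run 1: power S501 maps to stroke `#ff8800` (score). The run returns to its start, so emit a `<polygon>` with points (Y-flipped): 92.6430,38.3619 142.3738,38.3619 142.3738,65.5092 92.6430,65.5092.

Run 2: power S344 maps to stroke `#000000` (engrave). The run returns to its start, so emit a `<polygon>` with points (Y-flipped): 115.8737,36.5145 173.1706,36.5145 173.1706,55.5749 115.8737,55.5749.

Run 3: the run's S344 means `#000000` (engrave). The run is open, so emit a `<polyline>` with points (Y-flipped): 186.9422,23.1224 144.2371,43.1881 250.5192,11.0005.

Run 4: power S501 maps to stroke `#ff8800` (score). The run returns to its start, so emit a `<polygon>` with points (Y-flipped): 130.9124,44.1776 220.7199,44.1776 220.7199,66.4706 130.9124,66.4706.

Run 5: S344 ⇒ engrave layer `#000000`. The run returns to its start, so emit a `<polygon>` with points (Y-flipped): 157.9134,55.5203 187.5656,61.5968 167.4772,84.2381.

Run 6: the run's S344 means `#000000` (engrave). The run is open, so emit a `<polyline>` with points (Y-flipped): 100.9470,50.0326 100.2897,44.2769 93.5612,42.9916 83.0468,45.0473 71.0316,49.3144 59.8008,54.6636 51.6396,59.9654 48.8332,64.0903 53.6667,65.9090.

<svg xmlns="http://www.w3.org/2000/svg" width="279.7683mm" height="89.4270mm" viewBox="0 0 279.7683 89.4270">
  <polygon points="92.6430,38.3619 142.3738,38.3619 142.3738,65.5092 92.6430,65.5092" fill="none" stroke="#ff8800"/>
  <polygon points="115.8737,36.5145 173.1706,36.5145 173.1706,55.5749 115.8737,55.5749" fill="none" stroke="#000000"/>
  <polyline points="186.9422,23.1224 144.2371,43.1881 250.5192,11.0005" fill="none" stroke="#000000"/>
  <polygon points="130.9124,44.1776 220.7199,44.1776 220.7199,66.4706 130.9124,66.4706" fill="none" stroke="#ff8800"/>
  <polygon points="157.9134,55.5203 187.5656,61.5968 167.4772,84.2381" fill="none" stroke="#000000"/>
  <polyline points="100.9470,50.0326 100.2897,44.2769 93.5612,42.9916 83.0468,45.0473 71.0316,49.3144 59.8008,54.6636 51.6396,59.9654 48.8332,64.0903 53.6667,65.9090" fill="none" stroke="#000000"/>
</svg>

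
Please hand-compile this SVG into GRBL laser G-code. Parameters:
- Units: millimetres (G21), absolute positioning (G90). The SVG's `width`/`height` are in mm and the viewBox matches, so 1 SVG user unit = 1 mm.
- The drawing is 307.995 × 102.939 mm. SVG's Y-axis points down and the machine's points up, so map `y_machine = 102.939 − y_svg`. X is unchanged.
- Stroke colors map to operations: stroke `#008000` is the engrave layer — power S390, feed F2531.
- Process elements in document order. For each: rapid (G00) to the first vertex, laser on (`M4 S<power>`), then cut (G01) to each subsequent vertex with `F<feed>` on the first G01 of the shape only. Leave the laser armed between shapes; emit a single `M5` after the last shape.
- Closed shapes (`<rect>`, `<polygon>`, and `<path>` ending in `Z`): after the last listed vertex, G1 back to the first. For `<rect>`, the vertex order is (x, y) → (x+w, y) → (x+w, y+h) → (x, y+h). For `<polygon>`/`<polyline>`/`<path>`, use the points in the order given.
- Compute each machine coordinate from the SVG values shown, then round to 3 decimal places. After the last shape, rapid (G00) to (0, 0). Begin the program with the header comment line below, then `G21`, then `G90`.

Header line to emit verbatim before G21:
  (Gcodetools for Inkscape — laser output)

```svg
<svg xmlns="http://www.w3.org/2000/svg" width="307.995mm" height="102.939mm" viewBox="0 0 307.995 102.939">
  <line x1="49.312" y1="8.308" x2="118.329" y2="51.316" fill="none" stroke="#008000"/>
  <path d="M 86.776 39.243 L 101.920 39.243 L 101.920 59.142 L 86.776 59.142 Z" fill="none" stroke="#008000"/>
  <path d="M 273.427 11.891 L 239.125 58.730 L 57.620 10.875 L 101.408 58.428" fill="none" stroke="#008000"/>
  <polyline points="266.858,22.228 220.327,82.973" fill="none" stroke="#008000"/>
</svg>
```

viewBox `0 0 307.995 102.939` with mm width/height → 1 unit = 1 mm. Flip: y_m = 102.939 − y_svg.

**Shape 1** — `<line>` line segment, stroke `#008000` → engrave (S390, F2531). Machine vertices: (49.312,94.631) → (118.329,51.623). Open path.

**Shape 2** — `<path>` rectangle, stroke `#008000` → engrave (S390, F2531). Machine vertices: (86.776,63.696) → (101.920,63.696) → (101.920,43.797) → (86.776,43.797) → (86.776,63.696). Closed: final G1 returns to the first vertex.

**Shape 3** — `<path>` open polyline, stroke `#008000` → engrave (S390, F2531). Machine vertices: (273.427,91.048) → (239.125,44.209) → (57.620,92.064) → (101.408,44.511). Open path.

**Shape 4** — `<polyline>` line segment, stroke `#008000` → engrave (S390, F2531). Machine vertices: (266.858,80.711) → (220.327,19.966). Open path.

(Gcodetools for Inkscape — laser output)
G21
G90
G00 X49.312 Y94.631
M4 S390
G01 X118.329 Y51.623 F2531
G00 X86.776 Y63.696
M4 S390
G01 X101.920 Y63.696 F2531
G01 X101.920 Y43.797
G01 X86.776 Y43.797
G01 X86.776 Y63.696
G00 X273.427 Y91.048
M4 S390
G01 X239.125 Y44.209 F2531
G01 X57.620 Y92.064
G01 X101.408 Y44.511
G00 X266.858 Y80.711
M4 S390
G01 X220.327 Y19.966 F2531
M5
G00 X0.000 Y0.000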